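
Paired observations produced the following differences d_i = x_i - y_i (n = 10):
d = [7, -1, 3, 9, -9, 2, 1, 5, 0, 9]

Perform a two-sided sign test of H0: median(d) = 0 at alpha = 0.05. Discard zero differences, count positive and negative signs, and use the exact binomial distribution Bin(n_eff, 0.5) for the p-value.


Step 1: Discard zero differences. Original n = 10; n_eff = number of nonzero differences = 9.
Nonzero differences (with sign): +7, -1, +3, +9, -9, +2, +1, +5, +9
Step 2: Count signs: positive = 7, negative = 2.
Step 3: Under H0: P(positive) = 0.5, so the number of positives S ~ Bin(9, 0.5).
Step 4: Two-sided exact p-value = sum of Bin(9,0.5) probabilities at or below the observed probability = 0.179688.
Step 5: alpha = 0.05. fail to reject H0.

n_eff = 9, pos = 7, neg = 2, p = 0.179688, fail to reject H0.


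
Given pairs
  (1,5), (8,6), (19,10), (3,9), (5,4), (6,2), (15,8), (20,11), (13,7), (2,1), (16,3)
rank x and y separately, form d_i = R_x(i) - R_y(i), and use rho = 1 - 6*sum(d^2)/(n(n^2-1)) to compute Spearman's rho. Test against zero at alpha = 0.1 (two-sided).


Step 1: Rank x and y separately (midranks; no ties here).
rank(x): 1->1, 8->6, 19->10, 3->3, 5->4, 6->5, 15->8, 20->11, 13->7, 2->2, 16->9
rank(y): 5->5, 6->6, 10->10, 9->9, 4->4, 2->2, 8->8, 11->11, 7->7, 1->1, 3->3
Step 2: d_i = R_x(i) - R_y(i); compute d_i^2.
  (1-5)^2=16, (6-6)^2=0, (10-10)^2=0, (3-9)^2=36, (4-4)^2=0, (5-2)^2=9, (8-8)^2=0, (11-11)^2=0, (7-7)^2=0, (2-1)^2=1, (9-3)^2=36
sum(d^2) = 98.
Step 3: rho = 1 - 6*98 / (11*(11^2 - 1)) = 1 - 588/1320 = 0.554545.
Step 4: Under H0, t = rho * sqrt((n-2)/(1-rho^2)) = 1.9992 ~ t(9).
Step 5: Two-sided p-value from the t-distribution with 9 df = 0.076652.
Step 6: alpha = 0.1. reject H0.

rho = 0.5545, p = 0.076652, reject H0 at alpha = 0.1.


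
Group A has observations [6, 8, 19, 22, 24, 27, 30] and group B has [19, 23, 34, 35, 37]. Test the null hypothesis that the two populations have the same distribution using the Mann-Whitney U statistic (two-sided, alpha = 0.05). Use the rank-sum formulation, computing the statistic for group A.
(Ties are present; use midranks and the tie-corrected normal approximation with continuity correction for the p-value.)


Step 1: Combine and sort all 12 observations; assign midranks.
sorted (value, group): (6,X), (8,X), (19,X), (19,Y), (22,X), (23,Y), (24,X), (27,X), (30,X), (34,Y), (35,Y), (37,Y)
ranks: 6->1, 8->2, 19->3.5, 19->3.5, 22->5, 23->6, 24->7, 27->8, 30->9, 34->10, 35->11, 37->12
Step 2: Rank sum for X: R1 = 1 + 2 + 3.5 + 5 + 7 + 8 + 9 = 35.5.
Step 3: U_X = R1 - n1(n1+1)/2 = 35.5 - 7*8/2 = 35.5 - 28 = 7.5.
       U_Y = n1*n2 - U_X = 35 - 7.5 = 27.5.
Step 4: Ties are present, so use the tie-corrected normal approximation (with continuity correction) for the p-value.
Step 5: p-value = 0.122225; compare to alpha = 0.05. fail to reject H0.

U_X = 7.5, p = 0.122225, fail to reject H0 at alpha = 0.05.


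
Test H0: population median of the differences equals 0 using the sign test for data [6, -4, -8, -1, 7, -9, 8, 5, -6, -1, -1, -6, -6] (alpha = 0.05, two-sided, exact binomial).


Step 1: Discard zero differences. Original n = 13; n_eff = number of nonzero differences = 13.
Nonzero differences (with sign): +6, -4, -8, -1, +7, -9, +8, +5, -6, -1, -1, -6, -6
Step 2: Count signs: positive = 4, negative = 9.
Step 3: Under H0: P(positive) = 0.5, so the number of positives S ~ Bin(13, 0.5).
Step 4: Two-sided exact p-value = sum of Bin(13,0.5) probabilities at or below the observed probability = 0.266846.
Step 5: alpha = 0.05. fail to reject H0.

n_eff = 13, pos = 4, neg = 9, p = 0.266846, fail to reject H0.


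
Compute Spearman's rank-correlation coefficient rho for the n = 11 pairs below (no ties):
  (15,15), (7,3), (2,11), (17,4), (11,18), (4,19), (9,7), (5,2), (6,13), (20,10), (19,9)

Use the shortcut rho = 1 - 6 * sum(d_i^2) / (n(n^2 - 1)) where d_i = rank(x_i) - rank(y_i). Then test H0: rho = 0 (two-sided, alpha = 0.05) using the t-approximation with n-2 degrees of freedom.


Step 1: Rank x and y separately (midranks; no ties here).
rank(x): 15->8, 7->5, 2->1, 17->9, 11->7, 4->2, 9->6, 5->3, 6->4, 20->11, 19->10
rank(y): 15->9, 3->2, 11->7, 4->3, 18->10, 19->11, 7->4, 2->1, 13->8, 10->6, 9->5
Step 2: d_i = R_x(i) - R_y(i); compute d_i^2.
  (8-9)^2=1, (5-2)^2=9, (1-7)^2=36, (9-3)^2=36, (7-10)^2=9, (2-11)^2=81, (6-4)^2=4, (3-1)^2=4, (4-8)^2=16, (11-6)^2=25, (10-5)^2=25
sum(d^2) = 246.
Step 3: rho = 1 - 6*246 / (11*(11^2 - 1)) = 1 - 1476/1320 = -0.118182.
Step 4: Under H0, t = rho * sqrt((n-2)/(1-rho^2)) = -0.3570 ~ t(9).
Step 5: Two-sided p-value from the t-distribution with 9 df = 0.729285.
Step 6: alpha = 0.05. fail to reject H0.

rho = -0.1182, p = 0.729285, fail to reject H0 at alpha = 0.05.


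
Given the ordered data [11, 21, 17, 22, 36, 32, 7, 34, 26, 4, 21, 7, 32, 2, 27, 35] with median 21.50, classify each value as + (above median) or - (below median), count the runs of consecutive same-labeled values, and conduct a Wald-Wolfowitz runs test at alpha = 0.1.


Step 1: Compute median = 21.50; label A = above, B = below.
Labels in order: BBBAAABAABBBABAA  (n_A = 8, n_B = 8)
Step 2: Count runs R = 8.
Step 3: Under H0 (random ordering), E[R] = 2*n_A*n_B/(n_A+n_B) + 1 = 2*8*8/16 + 1 = 9.0000.
        Var[R] = 2*n_A*n_B*(2*n_A*n_B - n_A - n_B) / ((n_A+n_B)^2 * (n_A+n_B-1)) = 14336/3840 = 3.7333.
        SD[R] = 1.9322.
Step 4: Continuity-corrected z = (R + 0.5 - E[R]) / SD[R] = (8 + 0.5 - 9.0000) / 1.9322 = -0.2588.
Step 5: Two-sided p-value via normal approximation = 2*(1 - Phi(|z|)) = 0.795809.
Step 6: alpha = 0.1. fail to reject H0.

R = 8, z = -0.2588, p = 0.795809, fail to reject H0.


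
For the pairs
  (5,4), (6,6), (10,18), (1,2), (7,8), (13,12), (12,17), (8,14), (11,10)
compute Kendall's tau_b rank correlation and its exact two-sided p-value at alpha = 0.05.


Step 1: Enumerate the 36 unordered pairs (i,j) with i<j and classify each by sign(x_j-x_i) * sign(y_j-y_i).
  (1,2):dx=+1,dy=+2->C; (1,3):dx=+5,dy=+14->C; (1,4):dx=-4,dy=-2->C; (1,5):dx=+2,dy=+4->C
  (1,6):dx=+8,dy=+8->C; (1,7):dx=+7,dy=+13->C; (1,8):dx=+3,dy=+10->C; (1,9):dx=+6,dy=+6->C
  (2,3):dx=+4,dy=+12->C; (2,4):dx=-5,dy=-4->C; (2,5):dx=+1,dy=+2->C; (2,6):dx=+7,dy=+6->C
  (2,7):dx=+6,dy=+11->C; (2,8):dx=+2,dy=+8->C; (2,9):dx=+5,dy=+4->C; (3,4):dx=-9,dy=-16->C
  (3,5):dx=-3,dy=-10->C; (3,6):dx=+3,dy=-6->D; (3,7):dx=+2,dy=-1->D; (3,8):dx=-2,dy=-4->C
  (3,9):dx=+1,dy=-8->D; (4,5):dx=+6,dy=+6->C; (4,6):dx=+12,dy=+10->C; (4,7):dx=+11,dy=+15->C
  (4,8):dx=+7,dy=+12->C; (4,9):dx=+10,dy=+8->C; (5,6):dx=+6,dy=+4->C; (5,7):dx=+5,dy=+9->C
  (5,8):dx=+1,dy=+6->C; (5,9):dx=+4,dy=+2->C; (6,7):dx=-1,dy=+5->D; (6,8):dx=-5,dy=+2->D
  (6,9):dx=-2,dy=-2->C; (7,8):dx=-4,dy=-3->C; (7,9):dx=-1,dy=-7->C; (8,9):dx=+3,dy=-4->D
Step 2: C = 30, D = 6, total pairs = 36.
Step 3: tau = (C - D)/(n(n-1)/2) = (30 - 6)/36 = 0.666667.
Step 4: Exact two-sided p-value (enumerate n! = 362880 permutations of y under H0): p = 0.012665.
Step 5: alpha = 0.05. reject H0.

tau_b = 0.6667 (C=30, D=6), p = 0.012665, reject H0.


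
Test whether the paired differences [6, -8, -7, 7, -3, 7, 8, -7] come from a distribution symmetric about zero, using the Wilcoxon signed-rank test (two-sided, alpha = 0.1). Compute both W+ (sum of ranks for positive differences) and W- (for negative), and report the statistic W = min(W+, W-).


Step 1: Drop any zero differences (none here) and take |d_i|.
|d| = [6, 8, 7, 7, 3, 7, 8, 7]
Step 2: Midrank |d_i| (ties get averaged ranks).
ranks: |6|->2, |8|->7.5, |7|->4.5, |7|->4.5, |3|->1, |7|->4.5, |8|->7.5, |7|->4.5
Step 3: Attach original signs; sum ranks with positive sign and with negative sign.
W+ = 2 + 4.5 + 4.5 + 7.5 = 18.5
W- = 7.5 + 4.5 + 1 + 4.5 = 17.5
(Check: W+ + W- = 36 should equal n(n+1)/2 = 36.)
Step 4: Test statistic W = min(W+, W-) = 17.5.
Step 5: Ties in |d|, so use the tie-corrected normal approximation.
        E[W] = n(n+1)/4 = 8*9/4 = 18.
        Tie groups: |d|=7 (t=4), |d|=8 (t=2); sum(t^3 - t) = 66.
        Var[W] = n(n+1)(2n+1)/24 - sum(t^3-t)/48 = 1224/24 - 66/48 = 49.625.
        z = (W - E[W]) / sqrt(Var[W]) = (17.5 - 18) / 7.0445 = -0.0710.
        Two-sided p = 2*Phi(z) = 0.943416.
Step 6: alpha = 0.1. fail to reject H0.

W+ = 18.5, W- = 17.5, W = min = 17.5, p = 0.943416, fail to reject H0.


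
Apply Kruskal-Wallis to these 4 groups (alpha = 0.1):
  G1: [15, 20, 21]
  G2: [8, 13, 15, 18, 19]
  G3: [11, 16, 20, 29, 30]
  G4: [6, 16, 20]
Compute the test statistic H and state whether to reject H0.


Step 1: Combine all N = 16 observations and assign midranks.
sorted (value, group, rank): (6,G4,1), (8,G2,2), (11,G3,3), (13,G2,4), (15,G1,5.5), (15,G2,5.5), (16,G3,7.5), (16,G4,7.5), (18,G2,9), (19,G2,10), (20,G1,12), (20,G3,12), (20,G4,12), (21,G1,14), (29,G3,15), (30,G3,16)
Step 2: Sum ranks within each group.
R_1 = 31.5 (n_1 = 3)
R_2 = 30.5 (n_2 = 5)
R_3 = 53.5 (n_3 = 5)
R_4 = 20.5 (n_4 = 3)
Step 3: H = 12/(N(N+1)) * sum(R_i^2/n_i) - 3(N+1)
     = 12/(16*17) * (31.5^2/3 + 30.5^2/5 + 53.5^2/5 + 20.5^2/3) - 3*17
     = 0.044118 * 1229.33 - 51
     = 3.235294.
Step 4: Ties present; correction factor C = 1 - 36/(16^3 - 16) = 0.991176. Corrected H = 3.235294 / 0.991176 = 3.264095.
Step 5: Under H0, H ~ chi^2(3); p-value = 0.352671.
Step 6: alpha = 0.1. fail to reject H0.

H = 3.2641, df = 3, p = 0.352671, fail to reject H0.


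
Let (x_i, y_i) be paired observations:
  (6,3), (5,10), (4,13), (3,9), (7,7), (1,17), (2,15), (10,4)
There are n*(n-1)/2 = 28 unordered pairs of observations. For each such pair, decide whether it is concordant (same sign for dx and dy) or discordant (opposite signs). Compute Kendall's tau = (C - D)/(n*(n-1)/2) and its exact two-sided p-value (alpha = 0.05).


Step 1: Enumerate the 28 unordered pairs (i,j) with i<j and classify each by sign(x_j-x_i) * sign(y_j-y_i).
  (1,2):dx=-1,dy=+7->D; (1,3):dx=-2,dy=+10->D; (1,4):dx=-3,dy=+6->D; (1,5):dx=+1,dy=+4->C
  (1,6):dx=-5,dy=+14->D; (1,7):dx=-4,dy=+12->D; (1,8):dx=+4,dy=+1->C; (2,3):dx=-1,dy=+3->D
  (2,4):dx=-2,dy=-1->C; (2,5):dx=+2,dy=-3->D; (2,6):dx=-4,dy=+7->D; (2,7):dx=-3,dy=+5->D
  (2,8):dx=+5,dy=-6->D; (3,4):dx=-1,dy=-4->C; (3,5):dx=+3,dy=-6->D; (3,6):dx=-3,dy=+4->D
  (3,7):dx=-2,dy=+2->D; (3,8):dx=+6,dy=-9->D; (4,5):dx=+4,dy=-2->D; (4,6):dx=-2,dy=+8->D
  (4,7):dx=-1,dy=+6->D; (4,8):dx=+7,dy=-5->D; (5,6):dx=-6,dy=+10->D; (5,7):dx=-5,dy=+8->D
  (5,8):dx=+3,dy=-3->D; (6,7):dx=+1,dy=-2->D; (6,8):dx=+9,dy=-13->D; (7,8):dx=+8,dy=-11->D
Step 2: C = 4, D = 24, total pairs = 28.
Step 3: tau = (C - D)/(n(n-1)/2) = (4 - 24)/28 = -0.714286.
Step 4: Exact two-sided p-value (enumerate n! = 40320 permutations of y under H0): p = 0.014137.
Step 5: alpha = 0.05. reject H0.

tau_b = -0.7143 (C=4, D=24), p = 0.014137, reject H0.


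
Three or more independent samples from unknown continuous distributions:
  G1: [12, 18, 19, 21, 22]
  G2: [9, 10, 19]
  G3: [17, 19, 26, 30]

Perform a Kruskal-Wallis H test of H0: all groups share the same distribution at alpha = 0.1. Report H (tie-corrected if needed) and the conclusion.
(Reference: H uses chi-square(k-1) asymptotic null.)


Step 1: Combine all N = 12 observations and assign midranks.
sorted (value, group, rank): (9,G2,1), (10,G2,2), (12,G1,3), (17,G3,4), (18,G1,5), (19,G1,7), (19,G2,7), (19,G3,7), (21,G1,9), (22,G1,10), (26,G3,11), (30,G3,12)
Step 2: Sum ranks within each group.
R_1 = 34 (n_1 = 5)
R_2 = 10 (n_2 = 3)
R_3 = 34 (n_3 = 4)
Step 3: H = 12/(N(N+1)) * sum(R_i^2/n_i) - 3(N+1)
     = 12/(12*13) * (34^2/5 + 10^2/3 + 34^2/4) - 3*13
     = 0.076923 * 553.533 - 39
     = 3.579487.
Step 4: Ties present; correction factor C = 1 - 24/(12^3 - 12) = 0.986014. Corrected H = 3.579487 / 0.986014 = 3.630260.
Step 5: Under H0, H ~ chi^2(2); p-value = 0.162817.
Step 6: alpha = 0.1. fail to reject H0.

H = 3.6303, df = 2, p = 0.162817, fail to reject H0.


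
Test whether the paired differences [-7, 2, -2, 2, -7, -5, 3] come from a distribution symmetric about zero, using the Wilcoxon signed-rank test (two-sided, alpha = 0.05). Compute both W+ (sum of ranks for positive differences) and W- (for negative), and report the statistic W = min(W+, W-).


Step 1: Drop any zero differences (none here) and take |d_i|.
|d| = [7, 2, 2, 2, 7, 5, 3]
Step 2: Midrank |d_i| (ties get averaged ranks).
ranks: |7|->6.5, |2|->2, |2|->2, |2|->2, |7|->6.5, |5|->5, |3|->4
Step 3: Attach original signs; sum ranks with positive sign and with negative sign.
W+ = 2 + 2 + 4 = 8
W- = 6.5 + 2 + 6.5 + 5 = 20
(Check: W+ + W- = 28 should equal n(n+1)/2 = 28.)
Step 4: Test statistic W = min(W+, W-) = 8.
Step 5: Ties in |d|, so use the tie-corrected normal approximation.
        E[W] = n(n+1)/4 = 7*8/4 = 14.
        Tie groups: |d|=2 (t=3), |d|=7 (t=2); sum(t^3 - t) = 30.
        Var[W] = n(n+1)(2n+1)/24 - sum(t^3-t)/48 = 840/24 - 30/48 = 34.375.
        z = (W - E[W]) / sqrt(Var[W]) = (8 - 14) / 5.8630 = -1.0234.
        Two-sided p = 2*Phi(z) = 0.306136.
Step 6: alpha = 0.05. fail to reject H0.

W+ = 8, W- = 20, W = min = 8, p = 0.306136, fail to reject H0.


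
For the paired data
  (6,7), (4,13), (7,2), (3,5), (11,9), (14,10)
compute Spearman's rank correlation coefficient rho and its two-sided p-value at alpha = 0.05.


Step 1: Rank x and y separately (midranks; no ties here).
rank(x): 6->3, 4->2, 7->4, 3->1, 11->5, 14->6
rank(y): 7->3, 13->6, 2->1, 5->2, 9->4, 10->5
Step 2: d_i = R_x(i) - R_y(i); compute d_i^2.
  (3-3)^2=0, (2-6)^2=16, (4-1)^2=9, (1-2)^2=1, (5-4)^2=1, (6-5)^2=1
sum(d^2) = 28.
Step 3: rho = 1 - 6*28 / (6*(6^2 - 1)) = 1 - 168/210 = 0.200000.
Step 4: Under H0, t = rho * sqrt((n-2)/(1-rho^2)) = 0.4082 ~ t(4).
Step 5: Two-sided p-value from the t-distribution with 4 df = 0.704000.
Step 6: alpha = 0.05. fail to reject H0.

rho = 0.2000, p = 0.704000, fail to reject H0 at alpha = 0.05.


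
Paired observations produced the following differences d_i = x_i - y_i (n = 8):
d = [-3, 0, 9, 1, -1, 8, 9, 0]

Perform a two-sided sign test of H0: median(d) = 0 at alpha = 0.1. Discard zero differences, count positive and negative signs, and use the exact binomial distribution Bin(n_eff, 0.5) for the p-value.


Step 1: Discard zero differences. Original n = 8; n_eff = number of nonzero differences = 6.
Nonzero differences (with sign): -3, +9, +1, -1, +8, +9
Step 2: Count signs: positive = 4, negative = 2.
Step 3: Under H0: P(positive) = 0.5, so the number of positives S ~ Bin(6, 0.5).
Step 4: Two-sided exact p-value = sum of Bin(6,0.5) probabilities at or below the observed probability = 0.687500.
Step 5: alpha = 0.1. fail to reject H0.

n_eff = 6, pos = 4, neg = 2, p = 0.687500, fail to reject H0.


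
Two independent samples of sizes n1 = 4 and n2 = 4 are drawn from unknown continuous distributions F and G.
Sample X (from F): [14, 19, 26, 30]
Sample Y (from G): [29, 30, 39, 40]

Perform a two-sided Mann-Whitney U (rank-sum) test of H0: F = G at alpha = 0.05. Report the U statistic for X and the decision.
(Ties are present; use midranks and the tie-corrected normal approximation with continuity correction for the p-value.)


Step 1: Combine and sort all 8 observations; assign midranks.
sorted (value, group): (14,X), (19,X), (26,X), (29,Y), (30,X), (30,Y), (39,Y), (40,Y)
ranks: 14->1, 19->2, 26->3, 29->4, 30->5.5, 30->5.5, 39->7, 40->8
Step 2: Rank sum for X: R1 = 1 + 2 + 3 + 5.5 = 11.5.
Step 3: U_X = R1 - n1(n1+1)/2 = 11.5 - 4*5/2 = 11.5 - 10 = 1.5.
       U_Y = n1*n2 - U_X = 16 - 1.5 = 14.5.
Step 4: Ties are present, so use the tie-corrected normal approximation (with continuity correction) for the p-value.
Step 5: p-value = 0.081429; compare to alpha = 0.05. fail to reject H0.

U_X = 1.5, p = 0.081429, fail to reject H0 at alpha = 0.05.


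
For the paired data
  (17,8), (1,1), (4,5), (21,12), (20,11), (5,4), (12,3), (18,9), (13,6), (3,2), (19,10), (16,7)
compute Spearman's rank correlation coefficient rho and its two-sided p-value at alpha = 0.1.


Step 1: Rank x and y separately (midranks; no ties here).
rank(x): 17->8, 1->1, 4->3, 21->12, 20->11, 5->4, 12->5, 18->9, 13->6, 3->2, 19->10, 16->7
rank(y): 8->8, 1->1, 5->5, 12->12, 11->11, 4->4, 3->3, 9->9, 6->6, 2->2, 10->10, 7->7
Step 2: d_i = R_x(i) - R_y(i); compute d_i^2.
  (8-8)^2=0, (1-1)^2=0, (3-5)^2=4, (12-12)^2=0, (11-11)^2=0, (4-4)^2=0, (5-3)^2=4, (9-9)^2=0, (6-6)^2=0, (2-2)^2=0, (10-10)^2=0, (7-7)^2=0
sum(d^2) = 8.
Step 3: rho = 1 - 6*8 / (12*(12^2 - 1)) = 1 - 48/1716 = 0.972028.
Step 4: Under H0, t = rho * sqrt((n-2)/(1-rho^2)) = 13.0876 ~ t(10).
Step 5: Two-sided p-value from the t-distribution with 10 df = 0.000000.
Step 6: alpha = 0.1. reject H0.

rho = 0.9720, p = 0.000000, reject H0 at alpha = 0.1.


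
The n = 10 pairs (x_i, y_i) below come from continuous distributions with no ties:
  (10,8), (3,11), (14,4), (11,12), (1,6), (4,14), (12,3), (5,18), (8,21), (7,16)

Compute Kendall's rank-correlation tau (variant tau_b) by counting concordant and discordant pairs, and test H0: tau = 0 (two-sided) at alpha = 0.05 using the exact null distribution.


Step 1: Enumerate the 45 unordered pairs (i,j) with i<j and classify each by sign(x_j-x_i) * sign(y_j-y_i).
  (1,2):dx=-7,dy=+3->D; (1,3):dx=+4,dy=-4->D; (1,4):dx=+1,dy=+4->C; (1,5):dx=-9,dy=-2->C
  (1,6):dx=-6,dy=+6->D; (1,7):dx=+2,dy=-5->D; (1,8):dx=-5,dy=+10->D; (1,9):dx=-2,dy=+13->D
  (1,10):dx=-3,dy=+8->D; (2,3):dx=+11,dy=-7->D; (2,4):dx=+8,dy=+1->C; (2,5):dx=-2,dy=-5->C
  (2,6):dx=+1,dy=+3->C; (2,7):dx=+9,dy=-8->D; (2,8):dx=+2,dy=+7->C; (2,9):dx=+5,dy=+10->C
  (2,10):dx=+4,dy=+5->C; (3,4):dx=-3,dy=+8->D; (3,5):dx=-13,dy=+2->D; (3,6):dx=-10,dy=+10->D
  (3,7):dx=-2,dy=-1->C; (3,8):dx=-9,dy=+14->D; (3,9):dx=-6,dy=+17->D; (3,10):dx=-7,dy=+12->D
  (4,5):dx=-10,dy=-6->C; (4,6):dx=-7,dy=+2->D; (4,7):dx=+1,dy=-9->D; (4,8):dx=-6,dy=+6->D
  (4,9):dx=-3,dy=+9->D; (4,10):dx=-4,dy=+4->D; (5,6):dx=+3,dy=+8->C; (5,7):dx=+11,dy=-3->D
  (5,8):dx=+4,dy=+12->C; (5,9):dx=+7,dy=+15->C; (5,10):dx=+6,dy=+10->C; (6,7):dx=+8,dy=-11->D
  (6,8):dx=+1,dy=+4->C; (6,9):dx=+4,dy=+7->C; (6,10):dx=+3,dy=+2->C; (7,8):dx=-7,dy=+15->D
  (7,9):dx=-4,dy=+18->D; (7,10):dx=-5,dy=+13->D; (8,9):dx=+3,dy=+3->C; (8,10):dx=+2,dy=-2->D
  (9,10):dx=-1,dy=-5->C
Step 2: C = 19, D = 26, total pairs = 45.
Step 3: tau = (C - D)/(n(n-1)/2) = (19 - 26)/45 = -0.155556.
Step 4: Exact two-sided p-value (enumerate n! = 3628800 permutations of y under H0): p = 0.600654.
Step 5: alpha = 0.05. fail to reject H0.

tau_b = -0.1556 (C=19, D=26), p = 0.600654, fail to reject H0.


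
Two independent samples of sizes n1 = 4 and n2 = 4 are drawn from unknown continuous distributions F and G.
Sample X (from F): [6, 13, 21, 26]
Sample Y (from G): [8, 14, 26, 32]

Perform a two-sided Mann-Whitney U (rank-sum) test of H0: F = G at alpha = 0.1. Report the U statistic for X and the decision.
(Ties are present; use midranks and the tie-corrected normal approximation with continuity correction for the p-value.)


Step 1: Combine and sort all 8 observations; assign midranks.
sorted (value, group): (6,X), (8,Y), (13,X), (14,Y), (21,X), (26,X), (26,Y), (32,Y)
ranks: 6->1, 8->2, 13->3, 14->4, 21->5, 26->6.5, 26->6.5, 32->8
Step 2: Rank sum for X: R1 = 1 + 3 + 5 + 6.5 = 15.5.
Step 3: U_X = R1 - n1(n1+1)/2 = 15.5 - 4*5/2 = 15.5 - 10 = 5.5.
       U_Y = n1*n2 - U_X = 16 - 5.5 = 10.5.
Step 4: Ties are present, so use the tie-corrected normal approximation (with continuity correction) for the p-value.
Step 5: p-value = 0.561363; compare to alpha = 0.1. fail to reject H0.

U_X = 5.5, p = 0.561363, fail to reject H0 at alpha = 0.1.


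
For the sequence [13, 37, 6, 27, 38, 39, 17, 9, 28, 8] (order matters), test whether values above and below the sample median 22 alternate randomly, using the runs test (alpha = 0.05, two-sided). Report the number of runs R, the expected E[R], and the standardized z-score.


Step 1: Compute median = 22; label A = above, B = below.
Labels in order: BABAAABBAB  (n_A = 5, n_B = 5)
Step 2: Count runs R = 7.
Step 3: Under H0 (random ordering), E[R] = 2*n_A*n_B/(n_A+n_B) + 1 = 2*5*5/10 + 1 = 6.0000.
        Var[R] = 2*n_A*n_B*(2*n_A*n_B - n_A - n_B) / ((n_A+n_B)^2 * (n_A+n_B-1)) = 2000/900 = 2.2222.
        SD[R] = 1.4907.
Step 4: Continuity-corrected z = (R - 0.5 - E[R]) / SD[R] = (7 - 0.5 - 6.0000) / 1.4907 = 0.3354.
Step 5: Two-sided p-value via normal approximation = 2*(1 - Phi(|z|)) = 0.737316.
Step 6: alpha = 0.05. fail to reject H0.

R = 7, z = 0.3354, p = 0.737316, fail to reject H0.


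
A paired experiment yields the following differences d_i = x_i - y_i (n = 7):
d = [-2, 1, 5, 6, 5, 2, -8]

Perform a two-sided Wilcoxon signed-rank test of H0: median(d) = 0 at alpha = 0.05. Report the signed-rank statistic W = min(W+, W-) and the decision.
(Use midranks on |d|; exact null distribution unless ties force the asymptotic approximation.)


Step 1: Drop any zero differences (none here) and take |d_i|.
|d| = [2, 1, 5, 6, 5, 2, 8]
Step 2: Midrank |d_i| (ties get averaged ranks).
ranks: |2|->2.5, |1|->1, |5|->4.5, |6|->6, |5|->4.5, |2|->2.5, |8|->7
Step 3: Attach original signs; sum ranks with positive sign and with negative sign.
W+ = 1 + 4.5 + 6 + 4.5 + 2.5 = 18.5
W- = 2.5 + 7 = 9.5
(Check: W+ + W- = 28 should equal n(n+1)/2 = 28.)
Step 4: Test statistic W = min(W+, W-) = 9.5.
Step 5: Ties in |d|, so use the tie-corrected normal approximation.
        E[W] = n(n+1)/4 = 7*8/4 = 14.
        Tie groups: |d|=2 (t=2), |d|=5 (t=2); sum(t^3 - t) = 12.
        Var[W] = n(n+1)(2n+1)/24 - sum(t^3-t)/48 = 840/24 - 12/48 = 34.75.
        z = (W - E[W]) / sqrt(Var[W]) = (9.5 - 14) / 5.8949 = -0.7634.
        Two-sided p = 2*Phi(z) = 0.445243.
Step 6: alpha = 0.05. fail to reject H0.

W+ = 18.5, W- = 9.5, W = min = 9.5, p = 0.445243, fail to reject H0.


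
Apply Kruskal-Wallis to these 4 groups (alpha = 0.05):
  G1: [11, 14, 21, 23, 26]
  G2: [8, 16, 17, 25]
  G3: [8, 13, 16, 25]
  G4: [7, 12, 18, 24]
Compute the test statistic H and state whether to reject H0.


Step 1: Combine all N = 17 observations and assign midranks.
sorted (value, group, rank): (7,G4,1), (8,G2,2.5), (8,G3,2.5), (11,G1,4), (12,G4,5), (13,G3,6), (14,G1,7), (16,G2,8.5), (16,G3,8.5), (17,G2,10), (18,G4,11), (21,G1,12), (23,G1,13), (24,G4,14), (25,G2,15.5), (25,G3,15.5), (26,G1,17)
Step 2: Sum ranks within each group.
R_1 = 53 (n_1 = 5)
R_2 = 36.5 (n_2 = 4)
R_3 = 32.5 (n_3 = 4)
R_4 = 31 (n_4 = 4)
Step 3: H = 12/(N(N+1)) * sum(R_i^2/n_i) - 3(N+1)
     = 12/(17*18) * (53^2/5 + 36.5^2/4 + 32.5^2/4 + 31^2/4) - 3*18
     = 0.039216 * 1399.17 - 54
     = 0.869608.
Step 4: Ties present; correction factor C = 1 - 18/(17^3 - 17) = 0.996324. Corrected H = 0.869608 / 0.996324 = 0.872817.
Step 5: Under H0, H ~ chi^2(3); p-value = 0.831982.
Step 6: alpha = 0.05. fail to reject H0.

H = 0.8728, df = 3, p = 0.831982, fail to reject H0.


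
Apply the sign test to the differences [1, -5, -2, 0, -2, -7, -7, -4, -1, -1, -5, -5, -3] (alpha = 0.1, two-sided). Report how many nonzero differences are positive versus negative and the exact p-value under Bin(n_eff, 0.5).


Step 1: Discard zero differences. Original n = 13; n_eff = number of nonzero differences = 12.
Nonzero differences (with sign): +1, -5, -2, -2, -7, -7, -4, -1, -1, -5, -5, -3
Step 2: Count signs: positive = 1, negative = 11.
Step 3: Under H0: P(positive) = 0.5, so the number of positives S ~ Bin(12, 0.5).
Step 4: Two-sided exact p-value = sum of Bin(12,0.5) probabilities at or below the observed probability = 0.006348.
Step 5: alpha = 0.1. reject H0.

n_eff = 12, pos = 1, neg = 11, p = 0.006348, reject H0.


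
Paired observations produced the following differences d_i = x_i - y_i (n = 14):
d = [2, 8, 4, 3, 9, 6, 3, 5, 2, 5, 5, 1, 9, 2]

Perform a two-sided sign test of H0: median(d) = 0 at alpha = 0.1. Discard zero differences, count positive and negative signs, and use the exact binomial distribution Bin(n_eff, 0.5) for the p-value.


Step 1: Discard zero differences. Original n = 14; n_eff = number of nonzero differences = 14.
Nonzero differences (with sign): +2, +8, +4, +3, +9, +6, +3, +5, +2, +5, +5, +1, +9, +2
Step 2: Count signs: positive = 14, negative = 0.
Step 3: Under H0: P(positive) = 0.5, so the number of positives S ~ Bin(14, 0.5).
Step 4: Two-sided exact p-value = sum of Bin(14,0.5) probabilities at or below the observed probability = 0.000122.
Step 5: alpha = 0.1. reject H0.

n_eff = 14, pos = 14, neg = 0, p = 0.000122, reject H0.


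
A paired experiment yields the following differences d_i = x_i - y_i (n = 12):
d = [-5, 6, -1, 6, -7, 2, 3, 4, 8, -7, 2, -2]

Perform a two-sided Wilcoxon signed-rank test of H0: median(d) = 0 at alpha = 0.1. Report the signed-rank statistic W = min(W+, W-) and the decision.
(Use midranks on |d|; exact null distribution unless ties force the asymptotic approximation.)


Step 1: Drop any zero differences (none here) and take |d_i|.
|d| = [5, 6, 1, 6, 7, 2, 3, 4, 8, 7, 2, 2]
Step 2: Midrank |d_i| (ties get averaged ranks).
ranks: |5|->7, |6|->8.5, |1|->1, |6|->8.5, |7|->10.5, |2|->3, |3|->5, |4|->6, |8|->12, |7|->10.5, |2|->3, |2|->3
Step 3: Attach original signs; sum ranks with positive sign and with negative sign.
W+ = 8.5 + 8.5 + 3 + 5 + 6 + 12 + 3 = 46
W- = 7 + 1 + 10.5 + 10.5 + 3 = 32
(Check: W+ + W- = 78 should equal n(n+1)/2 = 78.)
Step 4: Test statistic W = min(W+, W-) = 32.
Step 5: Ties in |d|, so use the tie-corrected normal approximation.
        E[W] = n(n+1)/4 = 12*13/4 = 39.
        Tie groups: |d|=2 (t=3), |d|=6 (t=2), |d|=7 (t=2); sum(t^3 - t) = 36.
        Var[W] = n(n+1)(2n+1)/24 - sum(t^3-t)/48 = 3900/24 - 36/48 = 161.75.
        z = (W - E[W]) / sqrt(Var[W]) = (32 - 39) / 12.7181 = -0.5504.
        Two-sided p = 2*Phi(z) = 0.582047.
Step 6: alpha = 0.1. fail to reject H0.

W+ = 46, W- = 32, W = min = 32, p = 0.582047, fail to reject H0.


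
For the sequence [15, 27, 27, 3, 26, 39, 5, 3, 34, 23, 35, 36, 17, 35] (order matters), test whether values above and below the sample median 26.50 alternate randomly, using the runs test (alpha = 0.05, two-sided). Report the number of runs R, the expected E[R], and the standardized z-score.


Step 1: Compute median = 26.50; label A = above, B = below.
Labels in order: BAABBABBABAABA  (n_A = 7, n_B = 7)
Step 2: Count runs R = 10.
Step 3: Under H0 (random ordering), E[R] = 2*n_A*n_B/(n_A+n_B) + 1 = 2*7*7/14 + 1 = 8.0000.
        Var[R] = 2*n_A*n_B*(2*n_A*n_B - n_A - n_B) / ((n_A+n_B)^2 * (n_A+n_B-1)) = 8232/2548 = 3.2308.
        SD[R] = 1.7974.
Step 4: Continuity-corrected z = (R - 0.5 - E[R]) / SD[R] = (10 - 0.5 - 8.0000) / 1.7974 = 0.8345.
Step 5: Two-sided p-value via normal approximation = 2*(1 - Phi(|z|)) = 0.403986.
Step 6: alpha = 0.05. fail to reject H0.

R = 10, z = 0.8345, p = 0.403986, fail to reject H0.


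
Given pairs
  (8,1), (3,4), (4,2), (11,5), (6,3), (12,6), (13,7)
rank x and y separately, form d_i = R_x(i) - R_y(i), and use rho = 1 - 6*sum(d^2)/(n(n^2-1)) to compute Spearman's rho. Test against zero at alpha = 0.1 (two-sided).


Step 1: Rank x and y separately (midranks; no ties here).
rank(x): 8->4, 3->1, 4->2, 11->5, 6->3, 12->6, 13->7
rank(y): 1->1, 4->4, 2->2, 5->5, 3->3, 6->6, 7->7
Step 2: d_i = R_x(i) - R_y(i); compute d_i^2.
  (4-1)^2=9, (1-4)^2=9, (2-2)^2=0, (5-5)^2=0, (3-3)^2=0, (6-6)^2=0, (7-7)^2=0
sum(d^2) = 18.
Step 3: rho = 1 - 6*18 / (7*(7^2 - 1)) = 1 - 108/336 = 0.678571.
Step 4: Under H0, t = rho * sqrt((n-2)/(1-rho^2)) = 2.0657 ~ t(5).
Step 5: Two-sided p-value from the t-distribution with 5 df = 0.093750.
Step 6: alpha = 0.1. reject H0.

rho = 0.6786, p = 0.093750, reject H0 at alpha = 0.1.


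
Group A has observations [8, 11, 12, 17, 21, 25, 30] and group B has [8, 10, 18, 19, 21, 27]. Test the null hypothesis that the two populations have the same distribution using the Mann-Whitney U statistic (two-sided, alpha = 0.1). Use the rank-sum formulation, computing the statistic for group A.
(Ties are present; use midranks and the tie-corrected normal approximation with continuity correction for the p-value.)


Step 1: Combine and sort all 13 observations; assign midranks.
sorted (value, group): (8,X), (8,Y), (10,Y), (11,X), (12,X), (17,X), (18,Y), (19,Y), (21,X), (21,Y), (25,X), (27,Y), (30,X)
ranks: 8->1.5, 8->1.5, 10->3, 11->4, 12->5, 17->6, 18->7, 19->8, 21->9.5, 21->9.5, 25->11, 27->12, 30->13
Step 2: Rank sum for X: R1 = 1.5 + 4 + 5 + 6 + 9.5 + 11 + 13 = 50.
Step 3: U_X = R1 - n1(n1+1)/2 = 50 - 7*8/2 = 50 - 28 = 22.
       U_Y = n1*n2 - U_X = 42 - 22 = 20.
Step 4: Ties are present, so use the tie-corrected normal approximation (with continuity correction) for the p-value.
Step 5: p-value = 0.942900; compare to alpha = 0.1. fail to reject H0.

U_X = 22, p = 0.942900, fail to reject H0 at alpha = 0.1.


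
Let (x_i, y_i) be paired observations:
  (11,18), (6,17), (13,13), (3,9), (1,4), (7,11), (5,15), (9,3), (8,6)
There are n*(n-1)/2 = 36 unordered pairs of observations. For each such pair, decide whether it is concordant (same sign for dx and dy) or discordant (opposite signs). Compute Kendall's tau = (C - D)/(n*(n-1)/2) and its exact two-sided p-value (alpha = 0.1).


Step 1: Enumerate the 36 unordered pairs (i,j) with i<j and classify each by sign(x_j-x_i) * sign(y_j-y_i).
  (1,2):dx=-5,dy=-1->C; (1,3):dx=+2,dy=-5->D; (1,4):dx=-8,dy=-9->C; (1,5):dx=-10,dy=-14->C
  (1,6):dx=-4,dy=-7->C; (1,7):dx=-6,dy=-3->C; (1,8):dx=-2,dy=-15->C; (1,9):dx=-3,dy=-12->C
  (2,3):dx=+7,dy=-4->D; (2,4):dx=-3,dy=-8->C; (2,5):dx=-5,dy=-13->C; (2,6):dx=+1,dy=-6->D
  (2,7):dx=-1,dy=-2->C; (2,8):dx=+3,dy=-14->D; (2,9):dx=+2,dy=-11->D; (3,4):dx=-10,dy=-4->C
  (3,5):dx=-12,dy=-9->C; (3,6):dx=-6,dy=-2->C; (3,7):dx=-8,dy=+2->D; (3,8):dx=-4,dy=-10->C
  (3,9):dx=-5,dy=-7->C; (4,5):dx=-2,dy=-5->C; (4,6):dx=+4,dy=+2->C; (4,7):dx=+2,dy=+6->C
  (4,8):dx=+6,dy=-6->D; (4,9):dx=+5,dy=-3->D; (5,6):dx=+6,dy=+7->C; (5,7):dx=+4,dy=+11->C
  (5,8):dx=+8,dy=-1->D; (5,9):dx=+7,dy=+2->C; (6,7):dx=-2,dy=+4->D; (6,8):dx=+2,dy=-8->D
  (6,9):dx=+1,dy=-5->D; (7,8):dx=+4,dy=-12->D; (7,9):dx=+3,dy=-9->D; (8,9):dx=-1,dy=+3->D
Step 2: C = 21, D = 15, total pairs = 36.
Step 3: tau = (C - D)/(n(n-1)/2) = (21 - 15)/36 = 0.166667.
Step 4: Exact two-sided p-value (enumerate n! = 362880 permutations of y under H0): p = 0.612202.
Step 5: alpha = 0.1. fail to reject H0.

tau_b = 0.1667 (C=21, D=15), p = 0.612202, fail to reject H0.


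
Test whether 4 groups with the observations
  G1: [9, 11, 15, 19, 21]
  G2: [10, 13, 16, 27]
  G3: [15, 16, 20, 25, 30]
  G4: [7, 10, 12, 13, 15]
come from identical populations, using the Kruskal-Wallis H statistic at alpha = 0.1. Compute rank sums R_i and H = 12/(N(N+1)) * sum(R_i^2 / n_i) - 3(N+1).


Step 1: Combine all N = 19 observations and assign midranks.
sorted (value, group, rank): (7,G4,1), (9,G1,2), (10,G2,3.5), (10,G4,3.5), (11,G1,5), (12,G4,6), (13,G2,7.5), (13,G4,7.5), (15,G1,10), (15,G3,10), (15,G4,10), (16,G2,12.5), (16,G3,12.5), (19,G1,14), (20,G3,15), (21,G1,16), (25,G3,17), (27,G2,18), (30,G3,19)
Step 2: Sum ranks within each group.
R_1 = 47 (n_1 = 5)
R_2 = 41.5 (n_2 = 4)
R_3 = 73.5 (n_3 = 5)
R_4 = 28 (n_4 = 5)
Step 3: H = 12/(N(N+1)) * sum(R_i^2/n_i) - 3(N+1)
     = 12/(19*20) * (47^2/5 + 41.5^2/4 + 73.5^2/5 + 28^2/5) - 3*20
     = 0.031579 * 2109.61 - 60
     = 6.619342.
Step 4: Ties present; correction factor C = 1 - 42/(19^3 - 19) = 0.993860. Corrected H = 6.619342 / 0.993860 = 6.660238.
Step 5: Under H0, H ~ chi^2(3); p-value = 0.083553.
Step 6: alpha = 0.1. reject H0.

H = 6.6602, df = 3, p = 0.083553, reject H0.


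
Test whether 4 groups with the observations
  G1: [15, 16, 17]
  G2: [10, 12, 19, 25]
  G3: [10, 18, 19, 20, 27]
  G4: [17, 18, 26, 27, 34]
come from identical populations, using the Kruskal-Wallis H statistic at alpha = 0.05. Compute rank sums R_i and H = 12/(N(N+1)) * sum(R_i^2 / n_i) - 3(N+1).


Step 1: Combine all N = 17 observations and assign midranks.
sorted (value, group, rank): (10,G2,1.5), (10,G3,1.5), (12,G2,3), (15,G1,4), (16,G1,5), (17,G1,6.5), (17,G4,6.5), (18,G3,8.5), (18,G4,8.5), (19,G2,10.5), (19,G3,10.5), (20,G3,12), (25,G2,13), (26,G4,14), (27,G3,15.5), (27,G4,15.5), (34,G4,17)
Step 2: Sum ranks within each group.
R_1 = 15.5 (n_1 = 3)
R_2 = 28 (n_2 = 4)
R_3 = 48 (n_3 = 5)
R_4 = 61.5 (n_4 = 5)
Step 3: H = 12/(N(N+1)) * sum(R_i^2/n_i) - 3(N+1)
     = 12/(17*18) * (15.5^2/3 + 28^2/4 + 48^2/5 + 61.5^2/5) - 3*18
     = 0.039216 * 1493.33 - 54
     = 4.562092.
Step 4: Ties present; correction factor C = 1 - 30/(17^3 - 17) = 0.993873. Corrected H = 4.562092 / 0.993873 = 4.590218.
Step 5: Under H0, H ~ chi^2(3); p-value = 0.204383.
Step 6: alpha = 0.05. fail to reject H0.

H = 4.5902, df = 3, p = 0.204383, fail to reject H0.


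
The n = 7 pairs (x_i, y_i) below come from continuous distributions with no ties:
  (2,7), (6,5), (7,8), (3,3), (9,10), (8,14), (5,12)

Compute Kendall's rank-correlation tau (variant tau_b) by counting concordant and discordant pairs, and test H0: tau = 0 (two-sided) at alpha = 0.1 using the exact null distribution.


Step 1: Enumerate the 21 unordered pairs (i,j) with i<j and classify each by sign(x_j-x_i) * sign(y_j-y_i).
  (1,2):dx=+4,dy=-2->D; (1,3):dx=+5,dy=+1->C; (1,4):dx=+1,dy=-4->D; (1,5):dx=+7,dy=+3->C
  (1,6):dx=+6,dy=+7->C; (1,7):dx=+3,dy=+5->C; (2,3):dx=+1,dy=+3->C; (2,4):dx=-3,dy=-2->C
  (2,5):dx=+3,dy=+5->C; (2,6):dx=+2,dy=+9->C; (2,7):dx=-1,dy=+7->D; (3,4):dx=-4,dy=-5->C
  (3,5):dx=+2,dy=+2->C; (3,6):dx=+1,dy=+6->C; (3,7):dx=-2,dy=+4->D; (4,5):dx=+6,dy=+7->C
  (4,6):dx=+5,dy=+11->C; (4,7):dx=+2,dy=+9->C; (5,6):dx=-1,dy=+4->D; (5,7):dx=-4,dy=+2->D
  (6,7):dx=-3,dy=-2->C
Step 2: C = 15, D = 6, total pairs = 21.
Step 3: tau = (C - D)/(n(n-1)/2) = (15 - 6)/21 = 0.428571.
Step 4: Exact two-sided p-value (enumerate n! = 5040 permutations of y under H0): p = 0.238889.
Step 5: alpha = 0.1. fail to reject H0.

tau_b = 0.4286 (C=15, D=6), p = 0.238889, fail to reject H0.


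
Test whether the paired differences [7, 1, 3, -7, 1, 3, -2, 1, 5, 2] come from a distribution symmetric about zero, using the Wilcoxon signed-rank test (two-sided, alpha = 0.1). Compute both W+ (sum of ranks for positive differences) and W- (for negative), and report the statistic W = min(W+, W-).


Step 1: Drop any zero differences (none here) and take |d_i|.
|d| = [7, 1, 3, 7, 1, 3, 2, 1, 5, 2]
Step 2: Midrank |d_i| (ties get averaged ranks).
ranks: |7|->9.5, |1|->2, |3|->6.5, |7|->9.5, |1|->2, |3|->6.5, |2|->4.5, |1|->2, |5|->8, |2|->4.5
Step 3: Attach original signs; sum ranks with positive sign and with negative sign.
W+ = 9.5 + 2 + 6.5 + 2 + 6.5 + 2 + 8 + 4.5 = 41
W- = 9.5 + 4.5 = 14
(Check: W+ + W- = 55 should equal n(n+1)/2 = 55.)
Step 4: Test statistic W = min(W+, W-) = 14.
Step 5: Ties in |d|, so use the tie-corrected normal approximation.
        E[W] = n(n+1)/4 = 10*11/4 = 27.5.
        Tie groups: |d|=1 (t=3), |d|=2 (t=2), |d|=3 (t=2), |d|=7 (t=2); sum(t^3 - t) = 42.
        Var[W] = n(n+1)(2n+1)/24 - sum(t^3-t)/48 = 2310/24 - 42/48 = 95.375.
        z = (W - E[W]) / sqrt(Var[W]) = (14 - 27.5) / 9.7660 = -1.3823.
        Two-sided p = 2*Phi(z) = 0.166866.
Step 6: alpha = 0.1. fail to reject H0.

W+ = 41, W- = 14, W = min = 14, p = 0.166866, fail to reject H0.


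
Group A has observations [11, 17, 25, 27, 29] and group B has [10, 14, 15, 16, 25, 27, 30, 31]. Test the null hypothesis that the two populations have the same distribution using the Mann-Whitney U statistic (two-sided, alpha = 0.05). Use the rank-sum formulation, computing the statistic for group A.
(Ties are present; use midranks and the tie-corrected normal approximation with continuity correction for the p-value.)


Step 1: Combine and sort all 13 observations; assign midranks.
sorted (value, group): (10,Y), (11,X), (14,Y), (15,Y), (16,Y), (17,X), (25,X), (25,Y), (27,X), (27,Y), (29,X), (30,Y), (31,Y)
ranks: 10->1, 11->2, 14->3, 15->4, 16->5, 17->6, 25->7.5, 25->7.5, 27->9.5, 27->9.5, 29->11, 30->12, 31->13
Step 2: Rank sum for X: R1 = 2 + 6 + 7.5 + 9.5 + 11 = 36.
Step 3: U_X = R1 - n1(n1+1)/2 = 36 - 5*6/2 = 36 - 15 = 21.
       U_Y = n1*n2 - U_X = 40 - 21 = 19.
Step 4: Ties are present, so use the tie-corrected normal approximation (with continuity correction) for the p-value.
Step 5: p-value = 0.941492; compare to alpha = 0.05. fail to reject H0.

U_X = 21, p = 0.941492, fail to reject H0 at alpha = 0.05.


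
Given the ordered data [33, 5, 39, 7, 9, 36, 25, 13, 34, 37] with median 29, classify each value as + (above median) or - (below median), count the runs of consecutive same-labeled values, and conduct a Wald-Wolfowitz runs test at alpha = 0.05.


Step 1: Compute median = 29; label A = above, B = below.
Labels in order: ABABBABBAA  (n_A = 5, n_B = 5)
Step 2: Count runs R = 7.
Step 3: Under H0 (random ordering), E[R] = 2*n_A*n_B/(n_A+n_B) + 1 = 2*5*5/10 + 1 = 6.0000.
        Var[R] = 2*n_A*n_B*(2*n_A*n_B - n_A - n_B) / ((n_A+n_B)^2 * (n_A+n_B-1)) = 2000/900 = 2.2222.
        SD[R] = 1.4907.
Step 4: Continuity-corrected z = (R - 0.5 - E[R]) / SD[R] = (7 - 0.5 - 6.0000) / 1.4907 = 0.3354.
Step 5: Two-sided p-value via normal approximation = 2*(1 - Phi(|z|)) = 0.737316.
Step 6: alpha = 0.05. fail to reject H0.

R = 7, z = 0.3354, p = 0.737316, fail to reject H0.


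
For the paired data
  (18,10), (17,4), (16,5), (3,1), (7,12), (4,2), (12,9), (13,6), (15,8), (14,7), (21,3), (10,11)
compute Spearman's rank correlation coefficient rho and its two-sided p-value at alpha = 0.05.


Step 1: Rank x and y separately (midranks; no ties here).
rank(x): 18->11, 17->10, 16->9, 3->1, 7->3, 4->2, 12->5, 13->6, 15->8, 14->7, 21->12, 10->4
rank(y): 10->10, 4->4, 5->5, 1->1, 12->12, 2->2, 9->9, 6->6, 8->8, 7->7, 3->3, 11->11
Step 2: d_i = R_x(i) - R_y(i); compute d_i^2.
  (11-10)^2=1, (10-4)^2=36, (9-5)^2=16, (1-1)^2=0, (3-12)^2=81, (2-2)^2=0, (5-9)^2=16, (6-6)^2=0, (8-8)^2=0, (7-7)^2=0, (12-3)^2=81, (4-11)^2=49
sum(d^2) = 280.
Step 3: rho = 1 - 6*280 / (12*(12^2 - 1)) = 1 - 1680/1716 = 0.020979.
Step 4: Under H0, t = rho * sqrt((n-2)/(1-rho^2)) = 0.0664 ~ t(10).
Step 5: Two-sided p-value from the t-distribution with 10 df = 0.948402.
Step 6: alpha = 0.05. fail to reject H0.

rho = 0.0210, p = 0.948402, fail to reject H0 at alpha = 0.05.


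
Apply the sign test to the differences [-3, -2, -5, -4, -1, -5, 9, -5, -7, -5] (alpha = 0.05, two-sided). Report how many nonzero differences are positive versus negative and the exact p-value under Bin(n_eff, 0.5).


Step 1: Discard zero differences. Original n = 10; n_eff = number of nonzero differences = 10.
Nonzero differences (with sign): -3, -2, -5, -4, -1, -5, +9, -5, -7, -5
Step 2: Count signs: positive = 1, negative = 9.
Step 3: Under H0: P(positive) = 0.5, so the number of positives S ~ Bin(10, 0.5).
Step 4: Two-sided exact p-value = sum of Bin(10,0.5) probabilities at or below the observed probability = 0.021484.
Step 5: alpha = 0.05. reject H0.

n_eff = 10, pos = 1, neg = 9, p = 0.021484, reject H0.


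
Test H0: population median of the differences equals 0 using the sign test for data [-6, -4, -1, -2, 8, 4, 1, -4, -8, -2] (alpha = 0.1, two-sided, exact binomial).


Step 1: Discard zero differences. Original n = 10; n_eff = number of nonzero differences = 10.
Nonzero differences (with sign): -6, -4, -1, -2, +8, +4, +1, -4, -8, -2
Step 2: Count signs: positive = 3, negative = 7.
Step 3: Under H0: P(positive) = 0.5, so the number of positives S ~ Bin(10, 0.5).
Step 4: Two-sided exact p-value = sum of Bin(10,0.5) probabilities at or below the observed probability = 0.343750.
Step 5: alpha = 0.1. fail to reject H0.

n_eff = 10, pos = 3, neg = 7, p = 0.343750, fail to reject H0.


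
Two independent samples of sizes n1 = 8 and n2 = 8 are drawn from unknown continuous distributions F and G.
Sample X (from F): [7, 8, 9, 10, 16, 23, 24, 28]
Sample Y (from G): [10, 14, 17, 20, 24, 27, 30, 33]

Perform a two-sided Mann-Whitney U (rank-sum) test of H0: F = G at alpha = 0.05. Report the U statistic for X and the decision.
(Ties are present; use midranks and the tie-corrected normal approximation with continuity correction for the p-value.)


Step 1: Combine and sort all 16 observations; assign midranks.
sorted (value, group): (7,X), (8,X), (9,X), (10,X), (10,Y), (14,Y), (16,X), (17,Y), (20,Y), (23,X), (24,X), (24,Y), (27,Y), (28,X), (30,Y), (33,Y)
ranks: 7->1, 8->2, 9->3, 10->4.5, 10->4.5, 14->6, 16->7, 17->8, 20->9, 23->10, 24->11.5, 24->11.5, 27->13, 28->14, 30->15, 33->16
Step 2: Rank sum for X: R1 = 1 + 2 + 3 + 4.5 + 7 + 10 + 11.5 + 14 = 53.
Step 3: U_X = R1 - n1(n1+1)/2 = 53 - 8*9/2 = 53 - 36 = 17.
       U_Y = n1*n2 - U_X = 64 - 17 = 47.
Step 4: Ties are present, so use the tie-corrected normal approximation (with continuity correction) for the p-value.
Step 5: p-value = 0.127247; compare to alpha = 0.05. fail to reject H0.

U_X = 17, p = 0.127247, fail to reject H0 at alpha = 0.05.
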